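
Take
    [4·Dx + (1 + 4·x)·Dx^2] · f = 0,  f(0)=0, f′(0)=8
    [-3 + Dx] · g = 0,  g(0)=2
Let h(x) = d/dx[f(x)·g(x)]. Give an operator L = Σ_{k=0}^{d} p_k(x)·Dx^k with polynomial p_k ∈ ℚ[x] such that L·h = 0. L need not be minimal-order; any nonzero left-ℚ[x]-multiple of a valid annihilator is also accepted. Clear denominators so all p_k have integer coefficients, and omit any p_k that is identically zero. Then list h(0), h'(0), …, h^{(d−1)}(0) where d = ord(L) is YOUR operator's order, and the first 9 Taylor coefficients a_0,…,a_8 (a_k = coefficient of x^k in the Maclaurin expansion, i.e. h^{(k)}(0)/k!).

L = (51 - 72·x + 432·x^2) + (-14 - 288·x^2)·Dx + (-1 + 8·x + 48·x^2)·Dx^2  (order 2).
h: a_k = 16, 32, 184, -288, 1726, -6700, 138043/5, -559976/5, 25385597/56, …
ICs: h(0) = 16, h′(0) = 32.

f: a_k = 0, 8, -16, 128/3, -128, 2048/5, -4096/3, 32768/7, -16384, …
g: a_k = 2, 6, 9, 9, 27/4, 81/20, 81/40, 243/280, 729/2240, …
Product ⇒ symmetric product L₀, ord ≤ 2.
h₀' ⇒ L via d/dx closure of L₀.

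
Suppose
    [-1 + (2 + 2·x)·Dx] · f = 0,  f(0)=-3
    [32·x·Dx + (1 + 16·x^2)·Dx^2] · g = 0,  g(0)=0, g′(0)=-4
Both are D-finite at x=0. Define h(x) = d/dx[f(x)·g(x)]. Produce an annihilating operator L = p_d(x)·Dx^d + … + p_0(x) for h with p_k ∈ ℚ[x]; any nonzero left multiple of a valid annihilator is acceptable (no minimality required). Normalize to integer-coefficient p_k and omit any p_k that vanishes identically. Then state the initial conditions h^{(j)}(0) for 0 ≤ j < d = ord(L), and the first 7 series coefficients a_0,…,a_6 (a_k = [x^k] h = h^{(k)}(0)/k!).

L = (125 + 640·x - 5728·x^2 - 6144·x^3 - 768·x^4) + (268 + 1164·x - 10368·x^2 - 29696·x^3 - 21504·x^4 - 3072·x^5)·Dx + (12 - 232·x - 372·x^2 - 4096·x^3 - 9088·x^4 - 6144·x^5 - 1024·x^6)·Dx^2  (order 2).
h: a_k = 12, 12, -393/2, -125, 99509/32, 291387/160, -63582493/1280, …
ICs: h(0) = 12, h′(0) = 12.

f: a_k = -3, -3/2, 3/8, -3/16, 15/128, -21/256, 63/1024, …
g: a_k = 0, -4, 0, 64/3, 0, -1024/5, 0, …
L₀ := L_f ⊗_s L_g (sym. prod.), ord ≤ 2.
Derive L from L₀ (diff closure).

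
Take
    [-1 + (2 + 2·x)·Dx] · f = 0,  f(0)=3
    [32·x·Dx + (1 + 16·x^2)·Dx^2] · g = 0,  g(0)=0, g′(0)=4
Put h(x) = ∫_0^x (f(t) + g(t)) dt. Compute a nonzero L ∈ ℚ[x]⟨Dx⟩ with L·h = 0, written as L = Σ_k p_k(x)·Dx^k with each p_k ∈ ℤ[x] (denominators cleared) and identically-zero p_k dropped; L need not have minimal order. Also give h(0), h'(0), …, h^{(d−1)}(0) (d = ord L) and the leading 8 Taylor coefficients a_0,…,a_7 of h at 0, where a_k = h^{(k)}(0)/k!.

L = (-64 - 160·x + 3072·x^2 + 1536·x^3)·Dx^2 + (-131 - 256·x + 5920·x^2 + 12288·x^3 + 5376·x^4)·Dx^3 + (-2 + 126·x + 192·x^2 + 2112·x^3 + 3584·x^4 + 1536·x^5)·Dx^4  (order 4).
h: a_k = 0, 3, 11/4, -1/8, -1015/192, -3/128, 262249/7680, -9/1024, …
ICs: h(0) = 0, h′(0) = 3, h′′(0) = 11/2, h′′′(0) = -3/4.

f: a_k = 3, 3/2, -3/8, 3/16, -15/128, 21/256, -63/1024, 99/2048, …
g: a_k = 0, 4, 0, -64/3, 0, 1024/5, 0, -16384/7, …
f+g: L₀ = lclm(L_f,L_g), ord ≤ 1+2.
Integrate: L := L₀·Dx.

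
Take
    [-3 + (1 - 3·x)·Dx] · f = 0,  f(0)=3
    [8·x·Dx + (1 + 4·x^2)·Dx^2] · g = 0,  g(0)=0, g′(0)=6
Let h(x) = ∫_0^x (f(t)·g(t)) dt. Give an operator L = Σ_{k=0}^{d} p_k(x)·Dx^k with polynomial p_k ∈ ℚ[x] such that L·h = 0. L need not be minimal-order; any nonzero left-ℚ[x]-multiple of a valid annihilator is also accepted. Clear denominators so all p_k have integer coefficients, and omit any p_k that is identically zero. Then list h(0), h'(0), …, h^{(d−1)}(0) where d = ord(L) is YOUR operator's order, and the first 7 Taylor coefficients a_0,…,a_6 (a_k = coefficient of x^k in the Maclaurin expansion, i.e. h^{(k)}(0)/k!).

f: a_k = 3, 9, 27, 81, 243, 729, 2187, …
g: a_k = 0, 6, 0, -8, 0, 96/5, 0, …
Product ⇒ symmetric product L₀, ord ≤ 2.
Integrate: L := L₀·Dx.
L = 24·x·Dx + (6 - 8·x + 48·x^2)·Dx^2 + (-1 + 3·x - 4·x^2 + 12·x^3)·Dx^3  (order 3).
h: a_k = 0, 0, 9, 18, 69/2, 414/5, 1083/5, …
ICs: h(0) = 0, h′(0) = 0, h′′(0) = 18.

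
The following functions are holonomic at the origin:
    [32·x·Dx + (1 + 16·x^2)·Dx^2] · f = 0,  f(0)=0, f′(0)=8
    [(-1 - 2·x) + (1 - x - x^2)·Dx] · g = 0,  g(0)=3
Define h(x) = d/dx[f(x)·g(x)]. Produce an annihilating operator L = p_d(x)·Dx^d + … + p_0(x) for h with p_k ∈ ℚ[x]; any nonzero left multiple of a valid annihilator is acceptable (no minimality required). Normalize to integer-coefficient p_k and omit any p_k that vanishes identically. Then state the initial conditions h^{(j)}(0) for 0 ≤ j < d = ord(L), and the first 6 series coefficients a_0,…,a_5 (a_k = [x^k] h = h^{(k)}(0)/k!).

f: a_k = 0, 8, 0, -128/3, 0, 2048/5, …
g: a_k = 3, 3, 6, 9, 15, 24, …
L₀ := L_f ⊗_s L_g (sym. prod.), ord ≤ 2.
Derive L from L₀ (diff closure).
L = (-58 + 3360·x^2 + 6144·x^3 + 9216·x^4) + (19 + 70·x - 528·x^2 + 352·x^3 + 6144·x^4 + 6144·x^5)·Dx + (-1 - 15·x - 47·x^2 - 176·x^3 - 448·x^4 + 1024·x^5 + 768·x^6)·Dx^2  (order 2).
h: a_k = 24, 48, -240, -224, 5464, 31104/5, …
ICs: h(0) = 24, h′(0) = 48.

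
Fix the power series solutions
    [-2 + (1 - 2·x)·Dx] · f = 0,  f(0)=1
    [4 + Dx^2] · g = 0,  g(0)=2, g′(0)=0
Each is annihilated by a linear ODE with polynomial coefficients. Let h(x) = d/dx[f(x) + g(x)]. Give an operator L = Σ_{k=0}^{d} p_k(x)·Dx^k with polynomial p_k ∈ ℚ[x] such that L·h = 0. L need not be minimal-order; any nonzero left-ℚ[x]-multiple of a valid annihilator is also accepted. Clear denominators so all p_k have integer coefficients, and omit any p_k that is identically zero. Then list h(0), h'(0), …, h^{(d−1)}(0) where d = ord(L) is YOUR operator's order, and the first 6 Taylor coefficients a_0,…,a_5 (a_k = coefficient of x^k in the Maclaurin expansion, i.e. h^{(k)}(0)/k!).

f: a_k = 1, 2, 4, 8, 16, 32, …
g: a_k = 2, 0, -4, 0, 4/3, 0, …
Weyl lclm of L_f,L_g ⇒ L₀ (ord ≤ 3).
h₀' ⇒ L via d/dx closure of L₀.
L = (208 - 64·x + 64·x^2) + (-28 + 72·x - 48·x^2 + 32·x^3)·Dx + (52 - 16·x + 16·x^2)·Dx^2 + (-7 + 18·x - 12·x^2 + 8·x^3)·Dx^3  (order 3).
h: a_k = 2, 0, 24, 208/3, 160, 5744/15, …
ICs: h(0) = 2, h′(0) = 0, h′′(0) = 48.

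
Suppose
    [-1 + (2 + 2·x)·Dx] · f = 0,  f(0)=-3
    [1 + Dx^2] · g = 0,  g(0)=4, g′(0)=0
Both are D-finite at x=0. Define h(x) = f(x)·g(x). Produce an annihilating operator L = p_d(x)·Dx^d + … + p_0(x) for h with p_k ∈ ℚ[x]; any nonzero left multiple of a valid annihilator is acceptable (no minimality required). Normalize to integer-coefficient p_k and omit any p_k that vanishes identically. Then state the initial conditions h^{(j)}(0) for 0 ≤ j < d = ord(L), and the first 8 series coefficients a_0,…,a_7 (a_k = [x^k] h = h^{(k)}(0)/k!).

L = (7 + 8·x + 4·x^2) + (-4 - 4·x)·Dx + (4 + 8·x + 4·x^2)·Dx^2  (order 2).
h: a_k = -12, -6, 15/2, 9/4, -25/32, -13/64, 349/3840, -401/7680, …
ICs: h(0) = -12, h′(0) = -6.

f: a_k = -3, -3/2, 3/8, -3/16, 15/128, -21/256, 63/1024, -99/2048, …
g: a_k = 4, 0, -2, 0, 1/6, 0, -1/180, 0, …
Product ⇒ symmetric product L₀, ord ≤ 2.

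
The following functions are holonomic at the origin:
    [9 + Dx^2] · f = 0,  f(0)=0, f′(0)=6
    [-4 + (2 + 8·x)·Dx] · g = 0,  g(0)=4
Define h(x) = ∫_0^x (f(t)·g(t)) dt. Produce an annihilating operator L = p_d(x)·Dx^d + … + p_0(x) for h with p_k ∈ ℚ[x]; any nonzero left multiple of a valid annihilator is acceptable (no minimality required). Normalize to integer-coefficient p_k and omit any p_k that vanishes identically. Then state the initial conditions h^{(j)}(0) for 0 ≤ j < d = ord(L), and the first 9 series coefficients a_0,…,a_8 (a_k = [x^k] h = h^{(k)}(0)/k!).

f: a_k = 0, 6, 0, -9, 0, 81/20, 0, -243/280, 0, …
g: a_k = 4, 8, -8, 16, -40, 112, -336, 1056, -3432, …
L₀ := L_f ⊗_s L_g (sym. prod.), ord ≤ 2.
∫: right-multiply L₀ by Dx.
L = (21 + 72·x + 144·x^2)·Dx + (-4 - 16·x)·Dx^2 + (1 + 8·x + 16·x^2)·Dx^3  (order 3).
h: a_k = 0, 0, 12, 16, -21, 24/5, -253/10, 2802/35, -118431/560, …
ICs: h(0) = 0, h′(0) = 0, h′′(0) = 24.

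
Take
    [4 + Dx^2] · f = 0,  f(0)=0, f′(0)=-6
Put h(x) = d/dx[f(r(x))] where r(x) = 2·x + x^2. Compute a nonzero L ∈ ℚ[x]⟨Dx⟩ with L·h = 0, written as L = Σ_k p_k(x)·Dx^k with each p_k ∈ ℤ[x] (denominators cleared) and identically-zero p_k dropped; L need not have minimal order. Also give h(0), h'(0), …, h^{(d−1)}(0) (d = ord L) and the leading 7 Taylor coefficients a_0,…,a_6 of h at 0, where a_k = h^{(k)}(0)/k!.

f: a_k = 0, -6, 0, 4, 0, -4/5, 0, …
f∘r: x↦r, Dx↦Dx/r' in L_f ⇒ L₀.
h=h₀': d/dx-closure on L₀ ⇒ L.
L = (19 + 64·x + 96·x^2 + 64·x^3 + 16·x^4) + (-3 - 3·x)·Dx + (1 + 2·x + x^2)·Dx^2  (order 2).
h: a_k = -12, -12, 96, 192, -8, -360, -5696/15, …
ICs: h(0) = -12, h′(0) = -12.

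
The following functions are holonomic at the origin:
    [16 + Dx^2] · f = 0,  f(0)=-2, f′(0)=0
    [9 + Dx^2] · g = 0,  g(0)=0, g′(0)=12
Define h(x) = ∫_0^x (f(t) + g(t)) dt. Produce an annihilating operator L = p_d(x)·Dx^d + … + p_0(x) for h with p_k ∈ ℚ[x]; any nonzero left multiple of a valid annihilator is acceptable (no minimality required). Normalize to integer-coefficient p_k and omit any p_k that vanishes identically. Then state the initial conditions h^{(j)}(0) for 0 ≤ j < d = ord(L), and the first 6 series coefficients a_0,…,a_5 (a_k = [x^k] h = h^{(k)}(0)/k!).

f: a_k = -2, 0, 16, 0, -64/3, 0, …
g: a_k = 0, 12, 0, -18, 0, 81/10, …
Sum ⇒ L₀ = lclm(L_f,L_g) in ℚ(x)⟨Dx⟩.
Integrate: L := L₀·Dx.
L = 144·Dx + 25·Dx^3 + Dx^5  (order 5).
h: a_k = 0, -2, 6, 16/3, -9/2, -64/15, …
ICs: h(0) = 0, h′(0) = -2, h′′(0) = 12, h′′′(0) = 32, h′′′′(0) = -108.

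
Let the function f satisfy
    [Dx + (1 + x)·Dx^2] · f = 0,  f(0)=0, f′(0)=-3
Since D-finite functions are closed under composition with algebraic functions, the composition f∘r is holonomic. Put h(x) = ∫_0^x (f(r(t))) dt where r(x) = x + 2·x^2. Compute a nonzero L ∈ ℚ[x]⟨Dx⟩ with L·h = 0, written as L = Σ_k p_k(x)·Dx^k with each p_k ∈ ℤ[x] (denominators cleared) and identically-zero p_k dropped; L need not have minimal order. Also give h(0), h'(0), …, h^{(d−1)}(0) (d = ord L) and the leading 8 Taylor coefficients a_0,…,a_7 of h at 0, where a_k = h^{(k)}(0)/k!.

f: a_k = 0, -3, 3/2, -1, 3/4, -3/5, 1/2, -3/7, …
f∘r: x↦r, Dx↦Dx/r' in L_f ⇒ L₀.
∫: right-multiply L₀ by Dx.
L = (-3 + 4·x + 8·x^2)·Dx^2 + (1 + 5·x + 6·x^2 + 8·x^3)·Dx^3  (order 3).
h: a_k = 0, 0, -3/2, -3/2, 5/4, 3/20, -11/10, 9/14, …
ICs: h(0) = 0, h′(0) = 0, h′′(0) = -3.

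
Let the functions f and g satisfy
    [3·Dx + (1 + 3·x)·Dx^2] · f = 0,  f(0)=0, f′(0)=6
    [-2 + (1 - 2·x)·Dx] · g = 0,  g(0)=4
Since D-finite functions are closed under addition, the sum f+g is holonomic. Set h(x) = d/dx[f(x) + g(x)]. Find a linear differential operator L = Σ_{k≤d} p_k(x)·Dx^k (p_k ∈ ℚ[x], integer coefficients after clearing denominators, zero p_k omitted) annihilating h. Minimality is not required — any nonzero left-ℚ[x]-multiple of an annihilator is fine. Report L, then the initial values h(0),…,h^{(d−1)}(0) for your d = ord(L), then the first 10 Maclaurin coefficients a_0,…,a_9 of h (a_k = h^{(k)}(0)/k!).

L = (-144 - 72·x) + (-6 - 216·x - 144·x^2)·Dx + (7 + 13·x - 36·x^2 - 36·x^3)·Dx^2  (order 2).
h: a_k = 14, 14, 150, 94, 1126, 78, 7958, -4930, 57798, -77138, …
ICs: h(0) = 14, h′(0) = 14.

f: a_k = 0, 6, -9, 18, -81/2, 486/5, -243, 4374/7, -6561/4, 4374, …
g: a_k = 4, 8, 16, 32, 64, 128, 256, 512, 1024, 2048, …
Weyl lclm of L_f,L_g ⇒ L₀ (ord ≤ 3).
h₀' ⇒ L via d/dx closure of L₀.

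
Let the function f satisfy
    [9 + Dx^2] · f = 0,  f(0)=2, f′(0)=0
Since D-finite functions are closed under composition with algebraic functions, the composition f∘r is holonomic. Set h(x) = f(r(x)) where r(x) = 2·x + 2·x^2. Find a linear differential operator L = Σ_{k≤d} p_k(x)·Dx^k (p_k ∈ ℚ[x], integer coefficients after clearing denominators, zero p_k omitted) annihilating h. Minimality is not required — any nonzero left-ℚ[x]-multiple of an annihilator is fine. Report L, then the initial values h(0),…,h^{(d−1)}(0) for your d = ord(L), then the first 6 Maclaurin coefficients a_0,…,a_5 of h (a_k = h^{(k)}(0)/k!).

f: a_k = 2, 0, -9, 0, 27/4, 0, …
Substitute x→r, Dx→(1/r')Dx; clear ⇒ L₀.
L = (36 + 216·x + 432·x^2 + 288·x^3) - 2·Dx + (1 + 2·x)·Dx^2  (order 2).
h: a_k = 2, 0, -36, -72, 72, 432, …
ICs: h(0) = 2, h′(0) = 0.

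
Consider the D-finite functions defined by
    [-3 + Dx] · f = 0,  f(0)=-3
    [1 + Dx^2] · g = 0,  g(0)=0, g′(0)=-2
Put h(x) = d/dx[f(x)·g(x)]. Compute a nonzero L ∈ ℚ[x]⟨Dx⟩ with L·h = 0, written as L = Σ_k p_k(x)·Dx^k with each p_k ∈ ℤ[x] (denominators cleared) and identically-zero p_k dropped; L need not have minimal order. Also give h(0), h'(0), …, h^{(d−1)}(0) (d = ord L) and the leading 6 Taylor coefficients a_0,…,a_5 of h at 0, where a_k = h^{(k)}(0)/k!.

L = 10 - 6·Dx + Dx^2  (order 2).
h: a_k = 6, 36, 78, 96, 79, 234/5, …
ICs: h(0) = 6, h′(0) = 36.

f: a_k = -3, -9, -27/2, -27/2, -81/8, -243/40, …
g: a_k = 0, -2, 0, 1/3, 0, -1/60, …
L₀ := L_f ⊗_s L_g (sym. prod.), ord ≤ 2.
h₀' ⇒ L via d/dx closure of L₀.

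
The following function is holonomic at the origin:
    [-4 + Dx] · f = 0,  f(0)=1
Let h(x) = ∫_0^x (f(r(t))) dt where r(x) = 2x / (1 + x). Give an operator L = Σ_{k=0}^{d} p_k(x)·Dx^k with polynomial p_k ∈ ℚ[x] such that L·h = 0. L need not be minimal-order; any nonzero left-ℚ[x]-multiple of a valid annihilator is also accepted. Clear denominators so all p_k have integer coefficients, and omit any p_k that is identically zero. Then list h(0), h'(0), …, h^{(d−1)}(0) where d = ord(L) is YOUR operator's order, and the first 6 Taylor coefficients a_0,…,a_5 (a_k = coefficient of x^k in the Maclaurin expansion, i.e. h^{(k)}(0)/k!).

L = -8·Dx + (1 + 2·x + x^2)·Dx^2  (order 2).
h: a_k = 0, 1, 4, 8, 22/3, 8/15, …
ICs: h(0) = 0, h′(0) = 1.

f: a_k = 1, 4, 8, 32/3, 32/3, 128/15, …
Change of var in L_f (x↦r) gives L₀.
h=∫h₀ ⇒ L = L₀·Dx.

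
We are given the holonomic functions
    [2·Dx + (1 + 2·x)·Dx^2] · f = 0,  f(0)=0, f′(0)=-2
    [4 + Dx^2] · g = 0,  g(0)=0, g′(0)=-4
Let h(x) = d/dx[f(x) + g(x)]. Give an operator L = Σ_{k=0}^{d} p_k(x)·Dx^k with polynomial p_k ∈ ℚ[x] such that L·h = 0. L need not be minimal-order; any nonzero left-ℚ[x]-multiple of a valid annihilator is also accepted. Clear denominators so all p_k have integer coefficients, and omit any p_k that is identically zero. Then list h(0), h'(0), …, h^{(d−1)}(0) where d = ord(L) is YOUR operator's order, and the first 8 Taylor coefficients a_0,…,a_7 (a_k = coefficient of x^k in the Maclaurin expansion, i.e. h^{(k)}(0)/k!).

f: a_k = 0, -2, 2, -8/3, 4, -32/5, 32/3, -128/7, …
g: a_k = 0, -4, 0, 8/3, 0, -8/15, 0, 16/315, …
Sum ⇒ L₀ = lclm(L_f,L_g) in ℚ(x)⟨Dx⟩.
Differentiate: ansatz ord ≤ ord L₀ ⇒ L.
L = (56 + 32·x + 32·x^2) + (12 + 40·x + 48·x^2 + 32·x^3)·Dx + (14 + 8·x + 8·x^2)·Dx^2 + (3 + 10·x + 12·x^2 + 8·x^3)·Dx^3  (order 3).
h: a_k = -6, 4, 0, 16, -104/3, 64, -5744/45, 256, …
ICs: h(0) = -6, h′(0) = 4, h′′(0) = 0.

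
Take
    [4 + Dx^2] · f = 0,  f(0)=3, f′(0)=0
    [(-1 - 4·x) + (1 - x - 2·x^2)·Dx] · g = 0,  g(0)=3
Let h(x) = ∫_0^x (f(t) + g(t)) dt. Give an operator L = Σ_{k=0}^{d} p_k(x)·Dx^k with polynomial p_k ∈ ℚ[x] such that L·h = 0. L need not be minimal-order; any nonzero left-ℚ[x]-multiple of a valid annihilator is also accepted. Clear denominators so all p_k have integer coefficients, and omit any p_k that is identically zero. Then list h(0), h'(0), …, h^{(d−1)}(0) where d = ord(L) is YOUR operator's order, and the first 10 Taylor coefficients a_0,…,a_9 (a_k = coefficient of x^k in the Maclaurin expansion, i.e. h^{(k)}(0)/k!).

f: a_k = 3, 0, -6, 0, 2, 0, -4/15, 0, 2/105, 0, …
g: a_k = 3, 3, 9, 15, 33, 63, 129, 255, 513, 1023, …
f+g: L₀ = lclm(L_f,L_g), ord ≤ 2+1.
∫: right-multiply L₀ by Dx.
L = (-68 - 304·x - 200·x^2 - 320·x^3 - 160·x^4 - 128·x^5)·Dx + (20 - 12·x - 24·x^2 - 8·x^3 - 48·x^4 - 96·x^5 - 64·x^6)·Dx^2 + (-17 - 76·x - 50·x^2 - 80·x^3 - 40·x^4 - 32·x^5)·Dx^3 + (5 - 3·x - 6·x^2 - 2·x^3 - 12·x^4 - 24·x^5 - 16·x^6)·Dx^4  (order 4).
h: a_k = 0, 6, 3/2, 1, 15/4, 7, 21/2, 1931/105, 255/8, 53867/945, …
ICs: h(0) = 0, h′(0) = 6, h′′(0) = 3, h′′′(0) = 6.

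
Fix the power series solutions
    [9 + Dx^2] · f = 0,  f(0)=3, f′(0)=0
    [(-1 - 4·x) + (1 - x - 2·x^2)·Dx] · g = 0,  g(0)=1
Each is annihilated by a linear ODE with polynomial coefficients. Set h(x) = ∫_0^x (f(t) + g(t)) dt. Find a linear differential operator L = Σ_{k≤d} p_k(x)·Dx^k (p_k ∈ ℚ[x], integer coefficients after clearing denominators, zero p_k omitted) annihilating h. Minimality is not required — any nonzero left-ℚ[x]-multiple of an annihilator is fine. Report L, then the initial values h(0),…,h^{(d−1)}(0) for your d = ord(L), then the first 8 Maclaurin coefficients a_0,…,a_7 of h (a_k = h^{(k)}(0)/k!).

L = (-117 - 486·x - 135·x^2 - 360·x^3 - 540·x^4 - 432·x^5)·Dx + (45 - 63·x - 81·x^2 + 153·x^3 + 18·x^4 - 324·x^5 - 216·x^6)·Dx^2 + (-13 - 54·x - 15·x^2 - 40·x^3 - 60·x^4 - 48·x^5)·Dx^3 + (5 - 7·x - 9·x^2 + 17·x^3 + 2·x^4 - 36·x^5 - 24·x^6)·Dx^4  (order 4).
h: a_k = 0, 4, 1/2, -7/2, 5/4, 169/40, 7/2, 3197/560, …
ICs: h(0) = 0, h′(0) = 4, h′′(0) = 1, h′′′(0) = -21.

f: a_k = 3, 0, -27/2, 0, 81/8, 0, -243/80, 0, …
g: a_k = 1, 1, 3, 5, 11, 21, 43, 85, …
Sum ⇒ L₀ = lclm(L_f,L_g) in ℚ(x)⟨Dx⟩.
Integrate: L := L₀·Dx.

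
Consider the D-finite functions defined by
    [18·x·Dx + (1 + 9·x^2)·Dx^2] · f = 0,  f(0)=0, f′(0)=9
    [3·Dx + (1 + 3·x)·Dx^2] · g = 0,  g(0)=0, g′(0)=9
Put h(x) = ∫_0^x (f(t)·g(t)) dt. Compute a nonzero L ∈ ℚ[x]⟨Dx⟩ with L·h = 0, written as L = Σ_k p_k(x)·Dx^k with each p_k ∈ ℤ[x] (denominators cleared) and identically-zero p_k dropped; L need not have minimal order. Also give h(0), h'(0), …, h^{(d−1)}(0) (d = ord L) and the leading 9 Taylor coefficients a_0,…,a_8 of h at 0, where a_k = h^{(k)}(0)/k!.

L = (648 + 3564·x + 19440·x^2 + 113724·x^3 + 262440·x^4 + 341172·x^5 + 236196·x^7)·Dx^2 + (162 + 3348·x + 24948·x^2 + 117612·x^3 + 396576·x^4 + 813564·x^5 + 918540·x^6 + 236196·x^7 + 826686·x^8)·Dx^3 + (36 + 576·x + 5184·x^2 + 25272·x^3 + 87480·x^4 + 227448·x^5 + 419904·x^6 + 472392·x^7 + 236196·x^8 + 472392·x^9)·Dx^4 + (5 + 54·x + 333·x^2 + 1512·x^3 + 5346·x^4 + 14580·x^5 + 30618·x^6 + 52488·x^7 + 59049·x^8 + 39366·x^9 + 59049·x^10)·Dx^5  (order 5).
h: a_k = 0, 0, 0, 27, -243/8, 0, -243/8, 9477/35, -72171/160, …
ICs: h(0) = 0, h′(0) = 0, h′′(0) = 0, h′′′(0) = 162, h′′′′(0) = -729.

f: a_k = 0, 9, 0, -27, 0, 729/5, 0, -6561/7, 0, …
g: a_k = 0, 9, -27/2, 27, -243/4, 729/5, -729/2, 6561/7, -19683/8, …
h₀=f·g: eliminate ⇒ L₀, order ≤ 2·2.
h=∫h₀ ⇒ L = L₀·Dx.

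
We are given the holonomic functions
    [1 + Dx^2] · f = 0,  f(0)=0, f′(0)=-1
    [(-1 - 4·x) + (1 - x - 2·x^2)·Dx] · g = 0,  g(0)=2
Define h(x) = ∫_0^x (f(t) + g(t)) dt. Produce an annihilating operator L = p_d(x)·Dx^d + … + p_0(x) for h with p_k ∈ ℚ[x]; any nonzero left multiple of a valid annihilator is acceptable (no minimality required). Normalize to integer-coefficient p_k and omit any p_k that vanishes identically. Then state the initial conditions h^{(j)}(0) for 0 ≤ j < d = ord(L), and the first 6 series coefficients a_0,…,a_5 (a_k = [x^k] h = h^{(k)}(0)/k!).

L = (-31 - 146·x - 133·x^2 - 184·x^3 - 20·x^4 - 16·x^5)·Dx + (7 + 3·x - 3·x^2 - 37·x^3 - 42·x^4 - 12·x^5 - 8·x^6)·Dx^2 + (-31 - 146·x - 133·x^2 - 184·x^3 - 20·x^4 - 16·x^5)·Dx^3 + (7 + 3·x - 3·x^2 - 37·x^3 - 42·x^4 - 12·x^5 - 8·x^6)·Dx^4  (order 4).
h: a_k = 0, 2, 1/2, 2, 61/24, 22/5, …
ICs: h(0) = 0, h′(0) = 2, h′′(0) = 1, h′′′(0) = 12.

f: a_k = 0, -1, 0, 1/6, 0, -1/120, …
g: a_k = 2, 2, 6, 10, 22, 42, …
Sum ⇒ L₀ = lclm(L_f,L_g) in ℚ(x)⟨Dx⟩.
h=∫h₀ ⇒ L = L₀·Dx.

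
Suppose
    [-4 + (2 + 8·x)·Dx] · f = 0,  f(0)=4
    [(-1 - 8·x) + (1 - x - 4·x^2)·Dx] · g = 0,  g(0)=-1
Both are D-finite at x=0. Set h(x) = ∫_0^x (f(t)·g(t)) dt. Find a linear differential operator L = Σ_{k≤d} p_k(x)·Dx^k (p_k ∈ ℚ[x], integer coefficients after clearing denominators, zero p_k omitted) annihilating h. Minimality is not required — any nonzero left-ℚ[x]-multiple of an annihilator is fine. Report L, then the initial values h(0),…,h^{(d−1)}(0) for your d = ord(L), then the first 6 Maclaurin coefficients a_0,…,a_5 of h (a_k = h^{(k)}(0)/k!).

f: a_k = 4, 8, -8, 16, -40, 112, …
g: a_k = -1, -1, -5, -9, -29, -65, …
h₀=f·g: eliminate ⇒ L₀, order ≤ 1·1.
∫: right-multiply L₀ by Dx.
L = (3 + 10·x + 24·x^2)·Dx + (-1 - 3·x + 8·x^2 + 16·x^3)·Dx^2  (order 2).
h: a_k = 0, -4, -6, -20/3, -21, -124/5, …
ICs: h(0) = 0, h′(0) = -4.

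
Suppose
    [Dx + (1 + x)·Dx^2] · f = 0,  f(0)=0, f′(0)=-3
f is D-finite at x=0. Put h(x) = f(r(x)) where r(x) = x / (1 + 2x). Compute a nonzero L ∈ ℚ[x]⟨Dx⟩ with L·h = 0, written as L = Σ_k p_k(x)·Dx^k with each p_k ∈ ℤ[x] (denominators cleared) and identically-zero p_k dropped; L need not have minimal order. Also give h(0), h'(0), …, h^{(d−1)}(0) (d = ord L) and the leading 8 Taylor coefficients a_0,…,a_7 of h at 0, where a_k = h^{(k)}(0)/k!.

f: a_k = 0, -3, 3/2, -1, 3/4, -3/5, 1/2, -3/7, …
L₀ from L_f via x↦r, Dx↦r'^{-1}Dx.
L = (5 + 12·x)·Dx + (1 + 5·x + 6·x^2)·Dx^2  (order 2).
h: a_k = 0, -3, 15/2, -19, 195/4, -633/5, 665/2, -6177/7, …
ICs: h(0) = 0, h′(0) = -3.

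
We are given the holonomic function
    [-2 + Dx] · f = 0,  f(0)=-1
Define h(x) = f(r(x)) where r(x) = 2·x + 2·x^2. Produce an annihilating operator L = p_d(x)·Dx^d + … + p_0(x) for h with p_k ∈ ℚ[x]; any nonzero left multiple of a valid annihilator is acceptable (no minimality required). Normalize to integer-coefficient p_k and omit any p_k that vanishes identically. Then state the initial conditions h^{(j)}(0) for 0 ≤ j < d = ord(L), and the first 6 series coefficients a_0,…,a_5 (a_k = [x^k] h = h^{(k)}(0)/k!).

L = (-4 - 8·x) + Dx  (order 1).
h: a_k = -1, -4, -12, -80/3, -152/3, -416/5, …
ICs: h(0) = -1.

f: a_k = -1, -2, -2, -4/3, -2/3, -4/15, …
h₀=f(r): pull back L_f along r ⇒ L₀.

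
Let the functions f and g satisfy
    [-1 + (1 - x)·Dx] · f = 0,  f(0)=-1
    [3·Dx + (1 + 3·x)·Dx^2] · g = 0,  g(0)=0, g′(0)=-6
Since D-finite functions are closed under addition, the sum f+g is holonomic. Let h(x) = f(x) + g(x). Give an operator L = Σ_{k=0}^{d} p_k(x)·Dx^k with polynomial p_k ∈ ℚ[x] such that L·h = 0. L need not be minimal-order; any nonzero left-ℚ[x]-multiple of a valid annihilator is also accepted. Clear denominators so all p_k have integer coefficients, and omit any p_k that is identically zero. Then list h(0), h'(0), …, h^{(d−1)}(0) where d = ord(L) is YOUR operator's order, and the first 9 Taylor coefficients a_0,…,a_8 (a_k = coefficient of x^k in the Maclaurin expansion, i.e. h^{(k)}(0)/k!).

f: a_k = -1, -1, -1, -1, -1, -1, -1, -1, -1, …
g: a_k = 0, -6, 9, -18, 81/2, -486/5, 243, -4374/7, 6561/4, …
L₀ := lclm(L_f,L_g); ord L₀ ≤ 1+2.
L = (54 + 18·x)·Dx + (-12 + 72·x + 36·x^2)·Dx^2 + (-5 - 13·x + 9·x^2 + 9·x^3)·Dx^3  (order 3).
h: a_k = -1, -7, 8, -19, 79/2, -491/5, 242, -4381/7, 6557/4, …
ICs: h(0) = -1, h′(0) = -7, h′′(0) = 16.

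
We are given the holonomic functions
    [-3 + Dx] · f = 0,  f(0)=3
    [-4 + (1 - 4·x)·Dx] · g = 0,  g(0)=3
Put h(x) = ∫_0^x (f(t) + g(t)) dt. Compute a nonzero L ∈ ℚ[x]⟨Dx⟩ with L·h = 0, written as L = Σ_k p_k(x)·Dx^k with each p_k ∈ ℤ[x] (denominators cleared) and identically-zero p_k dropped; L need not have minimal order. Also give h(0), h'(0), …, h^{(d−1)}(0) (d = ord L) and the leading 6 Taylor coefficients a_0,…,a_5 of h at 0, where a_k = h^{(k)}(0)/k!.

L = (60 + 144·x)·Dx + (-23 - 72·x + 144·x^2)·Dx^2 + (1 + 8·x - 48·x^2)·Dx^3  (order 3).
h: a_k = 0, 6, 21/2, 41/2, 411/8, 1245/8, …
ICs: h(0) = 0, h′(0) = 6, h′′(0) = 21.

f: a_k = 3, 9, 27/2, 27/2, 81/8, 243/40, …
g: a_k = 3, 12, 48, 192, 768, 3072, …
h₀=f+g: left-lcm gives L₀, ord ≤ 2.
h=∫h₀ ⇒ L = L₀·Dx.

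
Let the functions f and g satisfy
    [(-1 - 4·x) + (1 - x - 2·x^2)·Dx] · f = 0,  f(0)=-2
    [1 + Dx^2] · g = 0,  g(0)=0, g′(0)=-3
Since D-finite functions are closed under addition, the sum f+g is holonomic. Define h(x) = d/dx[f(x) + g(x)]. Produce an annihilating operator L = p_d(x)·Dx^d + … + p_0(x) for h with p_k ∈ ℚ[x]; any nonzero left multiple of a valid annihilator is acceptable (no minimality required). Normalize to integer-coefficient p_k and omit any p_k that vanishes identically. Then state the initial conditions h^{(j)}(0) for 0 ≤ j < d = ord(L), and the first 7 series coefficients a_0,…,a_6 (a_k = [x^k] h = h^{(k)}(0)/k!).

L = (270 + 1200·x + 2862·x^2 + 1860·x^3 + 1920·x^4 + 144·x^5 + 96·x^6) + (-31 - 115·x + 75·x^2 + 241·x^3 + 430·x^4 + 372·x^5 + 56·x^6 + 32·x^7)·Dx + (270 + 1200·x + 2862·x^2 + 1860·x^3 + 1920·x^4 + 144·x^5 + 96·x^6)·Dx^2 + (-31 - 115·x + 75·x^2 + 241·x^3 + 430·x^4 + 372·x^5 + 56·x^6 + 32·x^7)·Dx^3  (order 3).
h: a_k = -5, -12, -57/2, -88, -1681/8, -516, -285599/240, …
ICs: h(0) = -5, h′(0) = -12, h′′(0) = -57.

f: a_k = -2, -2, -6, -10, -22, -42, -86, …
g: a_k = 0, -3, 0, 1/2, 0, -1/40, 0, …
L₀ := lclm(L_f,L_g); ord L₀ ≤ 1+2.
h=h₀': d/dx-closure on L₀ ⇒ L.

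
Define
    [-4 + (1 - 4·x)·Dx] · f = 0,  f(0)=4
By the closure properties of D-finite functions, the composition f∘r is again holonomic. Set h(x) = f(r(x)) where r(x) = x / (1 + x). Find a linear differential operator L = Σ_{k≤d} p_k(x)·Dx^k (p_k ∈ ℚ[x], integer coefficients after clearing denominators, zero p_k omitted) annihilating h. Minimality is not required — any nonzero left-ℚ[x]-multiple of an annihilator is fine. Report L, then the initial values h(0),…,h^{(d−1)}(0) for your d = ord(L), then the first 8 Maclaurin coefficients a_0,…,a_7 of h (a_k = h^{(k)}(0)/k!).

f: a_k = 4, 16, 64, 256, 1024, 4096, 16384, 65536, …
f∘r: x↦r, Dx↦Dx/r' in L_f ⇒ L₀.
L = 4 + (-1 + 2·x + 3·x^2)·Dx  (order 1).
h: a_k = 4, 16, 48, 144, 432, 1296, 3888, 11664, …
ICs: h(0) = 4.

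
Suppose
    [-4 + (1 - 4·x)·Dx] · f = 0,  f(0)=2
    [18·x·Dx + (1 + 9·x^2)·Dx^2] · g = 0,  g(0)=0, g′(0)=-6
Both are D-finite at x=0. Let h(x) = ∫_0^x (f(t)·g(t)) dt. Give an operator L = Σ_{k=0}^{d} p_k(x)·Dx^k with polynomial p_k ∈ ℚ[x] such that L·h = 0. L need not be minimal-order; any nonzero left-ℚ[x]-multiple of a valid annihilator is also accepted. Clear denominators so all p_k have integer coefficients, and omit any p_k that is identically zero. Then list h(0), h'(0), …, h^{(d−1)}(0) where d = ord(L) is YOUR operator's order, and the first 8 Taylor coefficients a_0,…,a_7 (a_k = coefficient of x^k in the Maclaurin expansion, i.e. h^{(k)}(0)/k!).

f: a_k = 2, 8, 32, 128, 512, 2048, 8192, 32768, …
g: a_k = 0, -6, 0, 18, 0, -486/5, 0, 4374/7, …
h₀=f·g: eliminate ⇒ L₀, order ≤ 1·2.
h=∫h₀ ⇒ L = L₀·Dx.
L = 72·x·Dx + (8 - 18·x + 144·x^2)·Dx^2 + (-1 + 4·x - 9·x^2 + 36·x^3)·Dx^3  (order 3).
h: a_k = 0, 0, -6, -16, -39, -624/5, -2242/5, -53808/35, …
ICs: h(0) = 0, h′(0) = 0, h′′(0) = -12.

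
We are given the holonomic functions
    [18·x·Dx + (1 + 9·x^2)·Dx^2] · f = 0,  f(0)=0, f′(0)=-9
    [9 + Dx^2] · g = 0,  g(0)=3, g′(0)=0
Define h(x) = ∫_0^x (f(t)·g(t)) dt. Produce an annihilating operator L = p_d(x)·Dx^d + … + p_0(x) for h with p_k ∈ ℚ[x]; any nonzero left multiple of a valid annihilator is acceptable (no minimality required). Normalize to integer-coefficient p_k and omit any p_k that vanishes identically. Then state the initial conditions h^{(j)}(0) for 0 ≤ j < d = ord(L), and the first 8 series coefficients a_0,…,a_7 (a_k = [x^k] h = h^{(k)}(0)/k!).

L = (810 + 18954·x^2 + 72171·x^4 + 236196·x^6 + 531441·x^8)·Dx + (972·x + 14580·x^3 + 78732·x^5 + 236196·x^7)·Dx^2 + (108 + 2592·x^2 + 13122·x^4 + 52488·x^6 + 118098·x^8)·Dx^3 + (108·x + 1620·x^3 + 8748·x^5 + 26244·x^7)·Dx^4 + (2 + 54·x^2 + 567·x^4 + 2916·x^6 + 6561·x^8)·Dx^5  (order 5).
h: a_k = 0, 0, -27/2, 0, 405/8, 0, -11907/80, 0, …
ICs: h(0) = 0, h′(0) = 0, h′′(0) = -27, h′′′(0) = 0, h′′′′(0) = 1215.

f: a_k = 0, -9, 0, 27, 0, -729/5, 0, 6561/7, …
g: a_k = 3, 0, -27/2, 0, 81/8, 0, -243/80, 0, …
Sym-product of L_f,L_g gives L₀ (≤ ord 4).
h=∫₀ˣh₀: take L = L₀·Dx.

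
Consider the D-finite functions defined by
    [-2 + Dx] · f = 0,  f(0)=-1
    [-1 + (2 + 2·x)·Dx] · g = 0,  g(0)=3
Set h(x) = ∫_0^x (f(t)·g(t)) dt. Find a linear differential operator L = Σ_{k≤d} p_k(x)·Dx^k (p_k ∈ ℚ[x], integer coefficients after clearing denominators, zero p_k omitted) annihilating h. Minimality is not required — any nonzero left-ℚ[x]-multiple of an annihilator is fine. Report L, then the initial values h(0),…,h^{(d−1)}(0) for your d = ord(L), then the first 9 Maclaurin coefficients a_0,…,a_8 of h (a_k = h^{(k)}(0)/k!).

f: a_k = -1, -2, -2, -4/3, -2/3, -4/15, -4/45, -8/315, -2/315, …
g: a_k = 3, 3/2, -3/8, 3/16, -15/128, 21/256, -63/1024, 99/2048, -1287/32768, …
Product ⇒ symmetric product L₀, ord ≤ 1.
∫: right-multiply L₀ by Dx.
L = (-5 - 4·x)·Dx + (2 + 2·x)·Dx^2  (order 2).
h: a_k = 0, -3, -15/4, -23/8, -103/64, -449/640, -1949/7680, -1643/21504, -36047/1720320, …
ICs: h(0) = 0, h′(0) = -3.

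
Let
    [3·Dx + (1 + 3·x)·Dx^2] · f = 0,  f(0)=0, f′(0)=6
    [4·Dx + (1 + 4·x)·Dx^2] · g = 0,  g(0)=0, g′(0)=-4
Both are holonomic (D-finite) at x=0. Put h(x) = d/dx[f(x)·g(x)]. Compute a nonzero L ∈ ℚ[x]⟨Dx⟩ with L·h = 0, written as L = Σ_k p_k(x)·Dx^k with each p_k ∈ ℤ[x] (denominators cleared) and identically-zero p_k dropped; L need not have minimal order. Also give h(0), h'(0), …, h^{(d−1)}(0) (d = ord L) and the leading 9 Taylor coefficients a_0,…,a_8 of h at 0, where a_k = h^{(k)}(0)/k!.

L = (600 + 4032·x + 6912·x^2) + (854 + 8808·x + 30240·x^2 + 34560·x^3)·Dx + (172 + 2380·x + 12312·x^2 + 28224·x^3 + 24192·x^4)·Dx^2 + (7 + 122·x + 847·x^2 + 2928·x^3 + 5040·x^4 + 3456·x^5)·Dx^3  (order 3).
h: a_k = 0, -48, 252, -1088, 4410, -87048/5, 339668/5, -1847040/7, 5119389/5, …
ICs: h(0) = 0, h′(0) = -48, h′′(0) = 504.

f: a_k = 0, 6, -9, 18, -81/2, 486/5, -243, 4374/7, -6561/4, …
g: a_k = 0, -4, 8, -64/3, 64, -1024/5, 2048/3, -16384/7, 8192, …
Sym-product of L_f,L_g gives L₀ (≤ ord 4).
Derive L from L₀ (diff closure).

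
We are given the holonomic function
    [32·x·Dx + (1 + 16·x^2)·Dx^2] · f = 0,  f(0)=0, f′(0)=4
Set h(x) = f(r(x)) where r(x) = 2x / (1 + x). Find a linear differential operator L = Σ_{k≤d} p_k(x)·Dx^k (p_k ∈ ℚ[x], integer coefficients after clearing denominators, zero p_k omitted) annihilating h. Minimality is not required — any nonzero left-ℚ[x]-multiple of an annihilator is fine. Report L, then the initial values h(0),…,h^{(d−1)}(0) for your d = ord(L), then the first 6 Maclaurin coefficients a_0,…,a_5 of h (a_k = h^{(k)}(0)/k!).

f: a_k = 0, 4, 0, -64/3, 0, 1024/5, …
L₀ from L_f via x↦r, Dx↦r'^{-1}Dx.
L = (2 + 130·x)·Dx + (1 + 2·x + 65·x^2)·Dx^2  (order 2).
h: a_k = 0, 8, -8, -488/3, 504, 27688/5, …
ICs: h(0) = 0, h′(0) = 8.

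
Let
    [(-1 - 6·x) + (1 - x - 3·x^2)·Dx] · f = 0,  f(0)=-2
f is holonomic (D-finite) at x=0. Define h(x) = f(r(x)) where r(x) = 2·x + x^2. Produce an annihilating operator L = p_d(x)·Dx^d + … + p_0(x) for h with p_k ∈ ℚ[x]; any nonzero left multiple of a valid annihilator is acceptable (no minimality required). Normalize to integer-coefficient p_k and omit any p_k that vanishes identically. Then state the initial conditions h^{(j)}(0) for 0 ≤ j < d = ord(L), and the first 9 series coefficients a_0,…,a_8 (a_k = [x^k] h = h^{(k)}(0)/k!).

f: a_k = -2, -2, -8, -14, -38, -80, -194, -434, -1016, …
Change of var in L_f (x↦r) gives L₀.
L = (2 + 26·x + 36·x^2 + 12·x^3) + (-1 + 2·x + 13·x^2 + 12·x^3 + 3·x^4)·Dx  (order 1).
h: a_k = -2, -4, -34, -144, -784, -3860, -19742, -99504, -504326, …
ICs: h(0) = -2.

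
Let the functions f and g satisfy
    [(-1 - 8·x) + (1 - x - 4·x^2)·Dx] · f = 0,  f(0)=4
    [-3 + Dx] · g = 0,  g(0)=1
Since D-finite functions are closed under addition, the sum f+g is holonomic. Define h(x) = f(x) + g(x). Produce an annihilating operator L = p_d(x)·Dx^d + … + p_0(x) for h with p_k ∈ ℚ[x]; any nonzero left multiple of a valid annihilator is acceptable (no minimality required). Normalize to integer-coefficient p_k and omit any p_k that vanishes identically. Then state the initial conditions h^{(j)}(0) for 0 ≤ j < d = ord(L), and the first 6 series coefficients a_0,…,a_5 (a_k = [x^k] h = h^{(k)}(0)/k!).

f: a_k = 4, 4, 20, 36, 116, 260, …
g: a_k = 1, 3, 9/2, 9/2, 27/8, 81/40, …
L₀ := lclm(L_f,L_g); ord L₀ ≤ 1+1.
L = (-21 - 9·x - 396·x^2 - 288·x^3) + (1 + 42·x + 159·x^2 - 72·x^3 - 144·x^4)·Dx + (2 - 13·x - 9·x^2 + 56·x^3 + 48·x^4)·Dx^2  (order 2).
h: a_k = 5, 7, 49/2, 81/2, 955/8, 10481/40, …
ICs: h(0) = 5, h′(0) = 7.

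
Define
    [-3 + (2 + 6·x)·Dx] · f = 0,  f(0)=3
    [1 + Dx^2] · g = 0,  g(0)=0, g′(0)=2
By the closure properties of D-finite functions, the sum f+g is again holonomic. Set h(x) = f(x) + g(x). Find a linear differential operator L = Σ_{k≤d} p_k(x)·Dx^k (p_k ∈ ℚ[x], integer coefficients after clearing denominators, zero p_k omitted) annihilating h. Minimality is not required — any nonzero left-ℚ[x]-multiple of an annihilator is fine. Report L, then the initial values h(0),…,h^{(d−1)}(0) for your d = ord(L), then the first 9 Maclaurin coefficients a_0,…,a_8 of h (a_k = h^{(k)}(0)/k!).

f: a_k = 3, 9/2, -27/8, 81/16, -1215/128, 5103/256, -45927/1024, 216513/2048, -8444007/32768, …
g: a_k = 0, 2, 0, -1/3, 0, 1/60, 0, -1/2520, 0, …
f+g: L₀ = lclm(L_f,L_g), ord ≤ 1+2.
L = (-93 - 72·x - 108·x^2) + (-10 + 18·x + 216·x^2 + 216·x^3)·Dx + (-93 - 72·x - 108·x^2)·Dx^2 + (-10 + 18·x + 216·x^2 + 216·x^3)·Dx^3  (order 3).
h: a_k = 3, 13/2, -27/8, 227/48, -1215/128, 76609/3840, -45927/1024, 68201339/645120, -8444007/32768, …
ICs: h(0) = 3, h′(0) = 13/2, h′′(0) = -27/4.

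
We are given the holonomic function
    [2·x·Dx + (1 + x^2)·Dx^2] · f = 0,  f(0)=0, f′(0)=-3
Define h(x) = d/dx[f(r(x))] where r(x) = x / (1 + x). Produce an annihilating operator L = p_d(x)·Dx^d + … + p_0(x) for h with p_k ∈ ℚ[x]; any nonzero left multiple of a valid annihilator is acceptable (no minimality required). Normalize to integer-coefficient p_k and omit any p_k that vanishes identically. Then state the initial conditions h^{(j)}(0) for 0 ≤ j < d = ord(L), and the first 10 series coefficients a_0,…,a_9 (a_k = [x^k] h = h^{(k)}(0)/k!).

L = (2 + 4·x) + (1 + 2·x + 2·x^2)·Dx  (order 1).
h: a_k = -3, 6, -6, 0, 12, -24, 24, 0, -48, 96, …
ICs: h(0) = -3.

f: a_k = 0, -3, 0, 1, 0, -3/5, 0, 3/7, 0, -1/3, …
f∘r: x↦r, Dx↦Dx/r' in L_f ⇒ L₀.
h₀' ⇒ L via d/dx closure of L₀.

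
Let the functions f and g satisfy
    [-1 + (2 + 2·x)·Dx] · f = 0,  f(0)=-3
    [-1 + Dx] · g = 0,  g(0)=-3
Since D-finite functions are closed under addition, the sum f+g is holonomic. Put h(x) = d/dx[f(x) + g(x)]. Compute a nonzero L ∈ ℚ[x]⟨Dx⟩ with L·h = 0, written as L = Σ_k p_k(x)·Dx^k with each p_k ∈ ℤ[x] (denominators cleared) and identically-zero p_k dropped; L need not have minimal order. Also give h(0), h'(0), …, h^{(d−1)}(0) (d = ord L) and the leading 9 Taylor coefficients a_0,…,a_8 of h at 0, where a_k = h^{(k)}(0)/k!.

L = (-5 - 2·x) + (-1 - 8·x - 4·x^2)·Dx + (6 + 10·x + 4·x^2)·Dx^2  (order 2).
h: a_k = -9/2, -9/4, -33/16, -1/32, -137/256, 881/2560, -10523/30720, 134879/430080, -2027537/6881280, …
ICs: h(0) = -9/2, h′(0) = -9/4.

f: a_k = -3, -3/2, 3/8, -3/16, 15/128, -21/256, 63/1024, -99/2048, 1287/32768, …
g: a_k = -3, -3, -3/2, -1/2, -1/8, -1/40, -1/240, -1/1680, -1/13440, …
f+g: L₀ = lclm(L_f,L_g), ord ≤ 1+1.
h=h₀': d/dx-closure on L₀ ⇒ L.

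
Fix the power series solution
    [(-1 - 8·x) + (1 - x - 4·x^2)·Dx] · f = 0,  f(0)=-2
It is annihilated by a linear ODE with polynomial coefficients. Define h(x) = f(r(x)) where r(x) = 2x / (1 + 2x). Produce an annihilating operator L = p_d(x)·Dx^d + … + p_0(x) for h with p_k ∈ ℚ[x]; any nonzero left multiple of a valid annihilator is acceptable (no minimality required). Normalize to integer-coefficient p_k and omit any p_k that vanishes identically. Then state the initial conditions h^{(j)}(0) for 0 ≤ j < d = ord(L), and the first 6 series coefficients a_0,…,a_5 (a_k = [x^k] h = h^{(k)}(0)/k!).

L = (2 + 36·x) + (-1 - 4·x + 12·x^2 + 32·x^3)·Dx  (order 1).
h: a_k = -2, -4, -32, 0, -512, 1024, …
ICs: h(0) = -2.

f: a_k = -2, -2, -10, -18, -58, -130, …
L₀ from L_f via x↦r, Dx↦r'^{-1}Dx.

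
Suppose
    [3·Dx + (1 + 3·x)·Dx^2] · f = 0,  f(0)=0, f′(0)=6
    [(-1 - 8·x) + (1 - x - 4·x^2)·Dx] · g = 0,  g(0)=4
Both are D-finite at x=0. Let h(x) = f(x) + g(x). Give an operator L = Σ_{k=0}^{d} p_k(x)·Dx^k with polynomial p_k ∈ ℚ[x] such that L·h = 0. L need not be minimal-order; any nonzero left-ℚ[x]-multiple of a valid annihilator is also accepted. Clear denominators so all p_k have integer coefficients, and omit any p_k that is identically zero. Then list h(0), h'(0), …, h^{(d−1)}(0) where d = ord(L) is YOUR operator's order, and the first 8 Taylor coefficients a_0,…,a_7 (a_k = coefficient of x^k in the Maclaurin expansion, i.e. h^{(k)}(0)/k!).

f: a_k = 0, 6, -9, 18, -81/2, 486/5, -243, 4374/7, …
g: a_k = 4, 4, 20, 36, 116, 260, 724, 1764, …
Sum ⇒ L₀ = lclm(L_f,L_g) in ℚ(x)⟨Dx⟩.
L = (-342 - 2178·x - 6624·x^2 - 6336·x^3 - 6912·x^4)·Dx + (-36 - 696·x - 4356·x^2 - 10176·x^3 - 12960·x^4 - 11520·x^5)·Dx^2 + (13 + 101·x + 191·x^2 - 225·x^3 - 1440·x^4 - 2928·x^5 - 2304·x^6)·Dx^3  (order 3).
h: a_k = 4, 10, 11, 54, 151/2, 1786/5, 481, 16722/7, …
ICs: h(0) = 4, h′(0) = 10, h′′(0) = 22.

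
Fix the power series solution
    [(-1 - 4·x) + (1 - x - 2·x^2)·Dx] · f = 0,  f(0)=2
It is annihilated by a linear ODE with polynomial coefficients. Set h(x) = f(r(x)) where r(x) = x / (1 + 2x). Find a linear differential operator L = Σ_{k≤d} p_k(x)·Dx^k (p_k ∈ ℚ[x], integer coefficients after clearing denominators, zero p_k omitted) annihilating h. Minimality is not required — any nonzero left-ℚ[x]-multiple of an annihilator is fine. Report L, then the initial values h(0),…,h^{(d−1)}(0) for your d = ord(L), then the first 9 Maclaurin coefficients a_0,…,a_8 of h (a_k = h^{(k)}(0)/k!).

f: a_k = 2, 2, 6, 10, 22, 42, 86, 170, 342, …
L₀ from L_f via x↦r, Dx↦r'^{-1}Dx.
L = (-1 - 6·x) + (1 + 5·x + 6·x^2)·Dx  (order 1).
h: a_k = 2, 2, 2, -6, 18, -54, 162, -486, 1458, …
ICs: h(0) = 2.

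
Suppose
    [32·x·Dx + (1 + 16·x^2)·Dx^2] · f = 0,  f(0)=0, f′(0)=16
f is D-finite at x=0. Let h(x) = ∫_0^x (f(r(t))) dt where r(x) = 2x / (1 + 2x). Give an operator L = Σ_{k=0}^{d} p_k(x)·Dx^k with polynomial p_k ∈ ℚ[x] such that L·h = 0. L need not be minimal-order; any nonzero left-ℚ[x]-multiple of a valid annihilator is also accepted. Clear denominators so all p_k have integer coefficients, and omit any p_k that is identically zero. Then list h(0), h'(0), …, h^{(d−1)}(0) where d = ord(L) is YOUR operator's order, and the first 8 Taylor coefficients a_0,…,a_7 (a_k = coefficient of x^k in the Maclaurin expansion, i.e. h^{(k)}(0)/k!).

f: a_k = 0, 16, 0, -256/3, 0, 4096/5, 0, -65536/7, …
Substitute x→r, Dx→(1/r')Dx; clear ⇒ L₀.
Integrate: L := L₀·Dx.
L = (4 + 136·x)·Dx^2 + (1 + 4·x + 68·x^2)·Dx^3  (order 3).
h: a_k = 0, 0, 16, -64/3, -416/3, 768, 25856/15, -625664/21, …
ICs: h(0) = 0, h′(0) = 0, h′′(0) = 32.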